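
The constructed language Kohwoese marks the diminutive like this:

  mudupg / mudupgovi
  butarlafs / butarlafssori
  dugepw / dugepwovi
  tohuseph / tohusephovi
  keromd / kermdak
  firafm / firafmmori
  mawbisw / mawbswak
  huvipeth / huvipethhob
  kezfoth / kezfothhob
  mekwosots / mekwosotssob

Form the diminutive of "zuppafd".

"zuppafd" has second-to-last letter 'f'. The stems whose second-to-last letter is 'f' (firafm → firafmmori, butarlafs → butarlafssori) double the final consonant and add -ori.
The other patterns: stems whose second-to-last letter is 't' double the final consonant and add -ob; stems whose second-to-last letter is 'p' add -ovi; stems whose second-to-last letter is 'm' or 's' delete the last vowel and add -ak.
So zuppafd → zuppafddori.

zuppafddori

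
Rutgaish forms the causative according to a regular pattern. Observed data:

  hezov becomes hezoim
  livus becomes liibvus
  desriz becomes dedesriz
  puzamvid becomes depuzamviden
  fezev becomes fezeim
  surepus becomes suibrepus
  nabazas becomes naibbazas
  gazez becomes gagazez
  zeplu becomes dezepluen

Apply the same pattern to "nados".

naibdos

"nados" ends in -s. The stems ending in -s (nabazas → naibbazas, livus → liibvus, surepus → suibrepus) insert -ib- after the first vowel.
So nados → naibdos.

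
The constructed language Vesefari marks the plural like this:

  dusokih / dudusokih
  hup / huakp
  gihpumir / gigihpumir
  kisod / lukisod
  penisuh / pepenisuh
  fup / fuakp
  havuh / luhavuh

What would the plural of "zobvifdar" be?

havuh and penisuh both end in -h yet inflect differently (luhavuh, pepenisuh), so the final letter is not what conditions the rule; the number of vowels is.
"zobvifdar" has 3 vowels. The stems with 3 vowels (gihpumir → gigihpumir, penisuh → pepenisuh, dusokih → dudusokih) repeat the first consonant+vowel as a prefix.
The other patterns: stems with 1 vowel insert -ak- after the first vowel; stems with 2 vowels add the prefix lu-.
So zobvifdar → zozobvifdar.

zozobvifdar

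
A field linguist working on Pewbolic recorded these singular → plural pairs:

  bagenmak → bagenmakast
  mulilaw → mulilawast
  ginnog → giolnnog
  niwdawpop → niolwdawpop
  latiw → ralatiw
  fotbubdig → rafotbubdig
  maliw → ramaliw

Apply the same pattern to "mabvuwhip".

"mabvuwhip" has last vowel 'i'. The stems whose last vowel is 'i' (latiw → ralatiw, fotbubdig → rafotbubdig, maliw → ramaliw) add the prefix ra-.
The other patterns: stems whose last vowel is 'a' add -ast; stems whose last vowel is 'o' insert -ol- after the first vowel.
So mabvuwhip → ramabvuwhip.

ramabvuwhip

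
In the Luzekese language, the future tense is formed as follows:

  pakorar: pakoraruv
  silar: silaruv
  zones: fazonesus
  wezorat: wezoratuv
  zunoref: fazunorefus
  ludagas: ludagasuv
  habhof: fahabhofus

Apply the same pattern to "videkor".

ludagas and zones both end in -s yet inflect differently (ludagasuv, fazonesus), so the final letter is not what conditions the rule; the last vowel is.
"videkor" has last vowel 'o'. The one such stem in the data (habhof → fahabhofus) adds fa- … -us around the stem, so the same rule applies.
The other pattern: stems whose last vowel is 'a' add -uv.
So videkor → favidekorus.

favidekorus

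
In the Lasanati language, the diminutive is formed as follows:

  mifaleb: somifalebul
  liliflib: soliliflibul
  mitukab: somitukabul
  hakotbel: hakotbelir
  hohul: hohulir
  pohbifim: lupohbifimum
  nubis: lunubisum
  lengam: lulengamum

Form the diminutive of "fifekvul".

mifaleb and hakotbel both have last vowel 'e' yet inflect differently (somifalebul, hakotbelir), so the last vowel is not what conditions the rule; the final letter is.
"fifekvul" ends in -l. The stems ending in -l (hakotbel → hakotbelir, hohul → hohulir) add -ir.
So fifekvul → fifekvulir.

fifekvulir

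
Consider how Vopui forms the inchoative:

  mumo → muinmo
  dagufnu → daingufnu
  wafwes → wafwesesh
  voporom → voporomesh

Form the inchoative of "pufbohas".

mumo and voporom both have last vowel 'o' yet inflect differently (muinmo, voporomesh), so the last vowel is not what conditions the rule; whether the stem ends in a vowel or a consonant is.
"pufbohas" ends in a consonant. The stems ending in a consonant (wafwes → wafwesesh, voporom → voporomesh) add -esh.
So pufbohas → pufbohasesh.

pufbohasesh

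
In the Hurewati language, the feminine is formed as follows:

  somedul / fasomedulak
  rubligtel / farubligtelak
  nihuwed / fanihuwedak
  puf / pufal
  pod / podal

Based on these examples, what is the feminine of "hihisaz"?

fahihisazak

nihuwed and pod both end in -d yet inflect differently (fanihuwedak, podal), so the final letter is not what conditions the rule; the number of vowels is.
"hihisaz" has 3 vowels. The stems with 3 vowels (somedul → fasomedulak, rubligtel → farubligtelak, nihuwed → fanihuwedak) add fa- … -ak around the stem.
So hihisaz → fahihisazak.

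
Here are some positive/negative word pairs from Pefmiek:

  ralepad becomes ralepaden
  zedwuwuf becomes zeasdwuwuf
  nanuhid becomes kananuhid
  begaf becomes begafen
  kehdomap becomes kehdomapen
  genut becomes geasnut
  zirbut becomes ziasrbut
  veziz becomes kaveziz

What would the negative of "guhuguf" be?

"guhuguf" has last vowel 'u'. The stems whose last vowel is 'u' (zirbut → ziasrbut, zedwuwuf → zeasdwuwuf, genut → geasnut) insert -as- after the first vowel.
So guhuguf → guashuguf.

guashuguf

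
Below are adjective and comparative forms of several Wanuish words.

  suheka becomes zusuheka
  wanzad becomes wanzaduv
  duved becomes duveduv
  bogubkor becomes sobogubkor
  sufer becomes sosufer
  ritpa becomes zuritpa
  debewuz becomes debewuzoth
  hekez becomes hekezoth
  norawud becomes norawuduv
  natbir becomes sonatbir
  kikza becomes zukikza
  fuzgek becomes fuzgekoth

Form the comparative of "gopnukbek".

gopnukbekoth

sufer and duved both have last vowel 'e' yet inflect differently (sosufer, duveduv), so the last vowel is not what conditions the rule; the final letter is.
"gopnukbek" ends in -k. The one such stem in the data (fuzgek → fuzgekoth) adds -oth, so the same rule applies.
So gopnukbek → gopnukbekoth.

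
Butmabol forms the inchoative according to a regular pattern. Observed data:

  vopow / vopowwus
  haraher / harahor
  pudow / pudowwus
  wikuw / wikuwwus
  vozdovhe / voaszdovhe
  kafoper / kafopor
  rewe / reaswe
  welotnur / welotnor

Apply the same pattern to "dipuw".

vozdovhe and haraher both have last vowel 'e' yet inflect differently (voaszdovhe, harahor), so the last vowel is not what conditions the rule; the final letter is.
"dipuw" ends in -w. The stems ending in -w (vopow → vopowwus, pudow → pudowwus, wikuw → wikuwwus) double the final consonant and add -us.
So dipuw → dipuwwus.

dipuwwus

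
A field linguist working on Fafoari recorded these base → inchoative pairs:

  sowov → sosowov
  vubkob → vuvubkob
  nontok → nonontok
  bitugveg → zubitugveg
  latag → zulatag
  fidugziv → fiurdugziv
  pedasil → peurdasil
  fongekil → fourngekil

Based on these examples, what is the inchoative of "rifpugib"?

riurfpugib

sowov and fidugziv both end in -v yet inflect differently (sosowov, fiurdugziv), so the final letter is not what conditions the rule; the last vowel is.
"rifpugib" has last vowel 'i'. The stems whose last vowel is 'i' (fidugziv → fiurdugziv, pedasil → peurdasil, fongekil → fourngekil) insert -ur- after the first vowel.
The other patterns: stems whose last vowel is 'o' repeat the first consonant+vowel as a prefix; stems whose last vowel is 'a' or 'e' add the prefix zu-.
So rifpugib → riurfpugib.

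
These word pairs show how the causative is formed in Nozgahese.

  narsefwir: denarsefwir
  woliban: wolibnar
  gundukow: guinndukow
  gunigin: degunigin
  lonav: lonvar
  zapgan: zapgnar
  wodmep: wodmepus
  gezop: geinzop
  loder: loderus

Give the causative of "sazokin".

desazokin

narsefwir and loder both end in -r yet inflect differently (denarsefwir, loderus), so the final letter is not what conditions the rule; the last vowel is.
"sazokin" has last vowel 'i'. The stems whose last vowel is 'i' (narsefwir → denarsefwir, gunigin → degunigin) add the prefix de-.
So sazokin → desazokin.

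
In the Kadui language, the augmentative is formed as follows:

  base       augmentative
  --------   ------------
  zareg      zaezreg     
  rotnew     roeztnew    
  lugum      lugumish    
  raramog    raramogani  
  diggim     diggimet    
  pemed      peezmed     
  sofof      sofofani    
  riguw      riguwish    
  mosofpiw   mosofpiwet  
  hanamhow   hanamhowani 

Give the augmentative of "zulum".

zulumish

riguw and mosofpiw both end in -w yet inflect differently (riguwish, mosofpiwet), so the final letter is not what conditions the rule; the last vowel is.
"zulum" has last vowel 'u'. The stems whose last vowel is 'u' (lugum → lugumish, riguw → riguwish) add -ish.
So zulum → zulumish.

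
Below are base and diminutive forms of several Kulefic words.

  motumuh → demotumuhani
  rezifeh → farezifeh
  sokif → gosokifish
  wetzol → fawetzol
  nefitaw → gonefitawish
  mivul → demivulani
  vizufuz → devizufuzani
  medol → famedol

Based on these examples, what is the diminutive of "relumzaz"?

gorelumzazish

"relumzaz" has last vowel 'a'. The one such stem in the data (nefitaw → gonefitawish) adds go- … -ish around the stem, so the same rule applies.
The other patterns: stems whose last vowel is 'u' add de- … -ani around the stem; stems whose last vowel is 'e' or 'o' add the prefix fa-.
So relumzaz → gorelumzazish.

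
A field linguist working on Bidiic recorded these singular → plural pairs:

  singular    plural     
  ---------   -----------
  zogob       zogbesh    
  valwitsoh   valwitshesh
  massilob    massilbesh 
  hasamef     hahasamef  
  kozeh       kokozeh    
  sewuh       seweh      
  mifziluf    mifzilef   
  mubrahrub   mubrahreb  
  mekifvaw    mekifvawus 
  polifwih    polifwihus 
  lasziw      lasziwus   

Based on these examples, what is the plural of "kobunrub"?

valwitsoh and kozeh both end in -h yet inflect differently (valwitshesh, kokozeh), so the final letter is not what conditions the rule; the last vowel is.
"kobunrub" has last vowel 'u'. The stems whose last vowel is 'u' (sewuh → seweh, mifziluf → mifzilef, mubrahrub → mubrahreb) change the last vowel to 'e'.
The other patterns: stems whose last vowel is 'o' delete the last vowel and add -esh; stems whose last vowel is 'e' repeat the first consonant+vowel as a prefix; stems whose last vowel is 'a' or 'i' add -us.
So kobunrub → kobunreb.

kobunreb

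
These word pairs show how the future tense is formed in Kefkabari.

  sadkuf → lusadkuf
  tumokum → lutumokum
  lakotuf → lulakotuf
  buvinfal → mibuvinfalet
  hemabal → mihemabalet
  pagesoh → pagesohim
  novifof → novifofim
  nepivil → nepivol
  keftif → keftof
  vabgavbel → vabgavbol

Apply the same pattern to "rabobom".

sadkuf and novifof both end in -f yet inflect differently (lusadkuf, novifofim), so the final letter is not what conditions the rule; the last vowel is.
"rabobom" has last vowel 'o'. The stems whose last vowel is 'o' (pagesoh → pagesohim, novifof → novifofim) add -im.
So rabobom → rabobomim.

rabobomim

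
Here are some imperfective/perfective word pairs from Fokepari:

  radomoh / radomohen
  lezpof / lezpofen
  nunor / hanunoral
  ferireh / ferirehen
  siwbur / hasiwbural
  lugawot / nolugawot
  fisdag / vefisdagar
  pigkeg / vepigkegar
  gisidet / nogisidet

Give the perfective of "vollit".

"vollit" ends in -t. The stems ending in -t (lugawot → nolugawot, gisidet → nogisidet) add the prefix no-.
The other patterns: stems ending in -r add ha- … -al around the stem; stems ending in -f or -h add -en; stems ending in -g add ve- … -ar around the stem.
So vollit → novollit.

novollit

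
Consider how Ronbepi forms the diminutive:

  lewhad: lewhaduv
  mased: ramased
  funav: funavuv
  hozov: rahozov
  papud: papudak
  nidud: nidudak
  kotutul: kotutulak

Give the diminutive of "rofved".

rarofved

nidud and lewhad both end in -d yet inflect differently (nidudak, lewhaduv), so the final letter is not what conditions the rule; the last vowel is.
"rofved" has last vowel 'e'. The one such stem in the data (mased → ramased) adds the prefix ra-, so the same rule applies.
The other patterns: stems whose last vowel is 'u' add -ak; stems whose last vowel is 'a' add -uv.
So rofved → rarofved.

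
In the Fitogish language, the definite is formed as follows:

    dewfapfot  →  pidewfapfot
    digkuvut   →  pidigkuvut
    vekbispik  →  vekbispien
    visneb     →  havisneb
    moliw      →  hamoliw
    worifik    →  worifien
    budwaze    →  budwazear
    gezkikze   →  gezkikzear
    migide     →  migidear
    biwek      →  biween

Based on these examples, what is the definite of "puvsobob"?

budwaze and biwek both have last vowel 'e' yet inflect differently (budwazear, biween), so the last vowel is not what conditions the rule; the final letter is.
"puvsobob" ends in -b. The one such stem in the data (visneb → havisneb) adds the prefix ha-, so the same rule applies.
So puvsobob → hapuvsobob.

hapuvsobob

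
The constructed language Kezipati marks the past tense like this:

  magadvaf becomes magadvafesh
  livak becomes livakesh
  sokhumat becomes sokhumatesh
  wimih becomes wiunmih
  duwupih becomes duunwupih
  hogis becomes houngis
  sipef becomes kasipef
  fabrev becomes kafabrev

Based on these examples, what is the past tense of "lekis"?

leunkis

"lekis" has last vowel 'i'. The stems whose last vowel is 'i' (wimih → wiunmih, duwupih → duunwupih, hogis → houngis) insert -un- after the first vowel.
The other patterns: stems whose last vowel is 'a' add -esh; stems whose last vowel is 'e' add the prefix ka-.
So lekis → leunkis.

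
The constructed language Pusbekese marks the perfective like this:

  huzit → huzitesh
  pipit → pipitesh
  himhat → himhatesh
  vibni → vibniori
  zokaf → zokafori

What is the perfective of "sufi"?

huzit and vibni both have last vowel 'i' yet inflect differently (huzitesh, vibniori), so the last vowel is not what conditions the rule; the final letter is.
"sufi" ends in -i. The one such stem in the data (vibni → vibniori) adds -ori, so the same rule applies.
The other pattern: stems ending in -t add -esh.
So sufi → sufiori.

sufiori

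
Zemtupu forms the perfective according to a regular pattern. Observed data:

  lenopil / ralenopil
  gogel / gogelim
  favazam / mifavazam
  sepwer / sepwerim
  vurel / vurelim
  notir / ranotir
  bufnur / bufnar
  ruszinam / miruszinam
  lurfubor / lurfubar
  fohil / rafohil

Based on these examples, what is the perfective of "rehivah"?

vurel and fohil both end in -l yet inflect differently (vurelim, rafohil), so the final letter is not what conditions the rule; the last vowel is.
"rehivah" has last vowel 'a'. The stems whose last vowel is 'a' (ruszinam → miruszinam, favazam → mifavazam) add the prefix mi-.
The other patterns: stems whose last vowel is 'e' add -im; stems whose last vowel is 'i' add the prefix ra-; stems whose last vowel is 'o' or 'u' change the last vowel to 'a'.
So rehivah → mirehivah.

mirehivah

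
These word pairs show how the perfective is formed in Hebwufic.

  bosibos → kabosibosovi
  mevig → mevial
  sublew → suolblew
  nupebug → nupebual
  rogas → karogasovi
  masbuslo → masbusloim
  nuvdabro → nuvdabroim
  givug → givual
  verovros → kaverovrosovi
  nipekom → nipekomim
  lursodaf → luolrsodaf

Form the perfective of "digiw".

"digiw" ends in -w. The one such stem in the data (sublew → suolblew) inserts -ol- after the first vowel (as does lursodaf), so the same rule applies.
So digiw → diolgiw.

diolgiw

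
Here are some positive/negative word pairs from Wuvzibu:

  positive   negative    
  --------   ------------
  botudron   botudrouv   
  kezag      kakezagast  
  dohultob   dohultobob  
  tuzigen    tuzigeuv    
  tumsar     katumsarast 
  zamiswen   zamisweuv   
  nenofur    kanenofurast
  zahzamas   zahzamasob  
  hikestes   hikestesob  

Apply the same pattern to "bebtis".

"bebtis" ends in -s. The stems ending in -s (zahzamas → zahzamasob, hikestes → hikestesob) add -ob.
So bebtis → bebtisob.

bebtisob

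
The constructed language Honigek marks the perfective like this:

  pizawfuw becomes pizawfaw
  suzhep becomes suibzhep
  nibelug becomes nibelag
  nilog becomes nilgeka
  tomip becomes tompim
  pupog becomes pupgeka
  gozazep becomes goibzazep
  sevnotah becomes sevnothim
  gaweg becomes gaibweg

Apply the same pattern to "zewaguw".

zewagaw

"zewaguw" has last vowel 'u'. The stems whose last vowel is 'u' (nibelug → nibelag, pizawfuw → pizawfaw) change the last vowel to 'a'.
The other patterns: stems whose last vowel is 'e' insert -ib- after the first vowel; stems whose last vowel is 'o' delete the last vowel and add -eka; stems whose last vowel is 'a' or 'i' delete the last vowel and add -im.
So zewaguw → zewagaw.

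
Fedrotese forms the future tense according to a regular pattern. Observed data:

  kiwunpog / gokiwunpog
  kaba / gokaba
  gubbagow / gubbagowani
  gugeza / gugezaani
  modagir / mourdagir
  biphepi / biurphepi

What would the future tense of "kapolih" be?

gokapolih

"kapolih" begins with k-. The stems beginning with k- (kiwunpog → gokiwunpog, kaba → gokaba) add the prefix go-.
So kapolih → gokapolih.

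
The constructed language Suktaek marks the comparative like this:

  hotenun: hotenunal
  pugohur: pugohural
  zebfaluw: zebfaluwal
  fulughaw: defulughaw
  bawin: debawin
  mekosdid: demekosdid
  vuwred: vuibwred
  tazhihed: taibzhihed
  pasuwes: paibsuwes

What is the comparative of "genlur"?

"genlur" has last vowel 'u'. The stems whose last vowel is 'u' (hotenun → hotenunal, pugohur → pugohural, zebfaluw → zebfaluwal) add -al.
So genlur → genlural.

genlural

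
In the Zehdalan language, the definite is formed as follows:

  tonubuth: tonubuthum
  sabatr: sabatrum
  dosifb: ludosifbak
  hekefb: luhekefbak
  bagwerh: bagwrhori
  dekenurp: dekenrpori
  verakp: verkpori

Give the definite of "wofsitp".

wofsitpum

tonubuth and bagwerh both end in -h yet inflect differently (tonubuthum, bagwrhori), so the final letter is not what conditions the rule; the second-to-last letter is.
"wofsitp" has second-to-last letter 't'. The stems whose second-to-last letter is 't' (tonubuth → tonubuthum, sabatr → sabatrum) add -um.
So wofsitp → wofsitpum.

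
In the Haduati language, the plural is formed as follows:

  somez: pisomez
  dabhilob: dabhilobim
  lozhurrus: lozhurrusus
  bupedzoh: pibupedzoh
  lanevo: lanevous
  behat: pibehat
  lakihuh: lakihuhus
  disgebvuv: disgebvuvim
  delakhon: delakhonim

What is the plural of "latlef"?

lakihuh and bupedzoh both end in -h yet inflect differently (lakihuhus, pibupedzoh), so the final letter is not what conditions the rule; the first letter is.
"latlef" begins with l-. The stems beginning with l- (lanevo → lanevous, lakihuh → lakihuhus, lozhurrus → lozhurrusus) add -us.
The other patterns: stems beginning with d- add -im; stems beginning with b- or s- add the prefix pi-.
So latlef → latlefus.

latlefus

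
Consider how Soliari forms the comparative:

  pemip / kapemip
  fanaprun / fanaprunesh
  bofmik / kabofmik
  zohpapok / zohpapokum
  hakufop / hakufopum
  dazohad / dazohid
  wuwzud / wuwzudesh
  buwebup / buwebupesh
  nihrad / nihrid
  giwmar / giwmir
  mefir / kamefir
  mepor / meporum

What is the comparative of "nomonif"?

kanomonif

mepor and mefir both end in -r yet inflect differently (meporum, kamefir), so the final letter is not what conditions the rule; the last vowel is.
"nomonif" has last vowel 'i'. The stems whose last vowel is 'i' (mefir → kamefir, bofmik → kabofmik, pemip → kapemip) add the prefix ka-.
The other patterns: stems whose last vowel is 'o' add -um; stems whose last vowel is 'u' add -esh; stems whose last vowel is 'a' change the last vowel to 'i'.
So nomonif → kanomonif.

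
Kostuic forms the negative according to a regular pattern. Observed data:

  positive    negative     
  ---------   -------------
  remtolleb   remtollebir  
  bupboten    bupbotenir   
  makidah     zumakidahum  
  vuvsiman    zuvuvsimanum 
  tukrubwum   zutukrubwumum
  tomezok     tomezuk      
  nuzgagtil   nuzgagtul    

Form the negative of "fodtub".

bupboten and vuvsiman both end in -n yet inflect differently (bupbotenir, zuvuvsimanum), so the final letter is not what conditions the rule; the last vowel is.
"fodtub" has last vowel 'u'. The one such stem in the data (tukrubwum → zutukrubwumum) adds zu- … -um around the stem, so the same rule applies.
The other patterns: stems whose last vowel is 'e' add -ir; stems whose last vowel is 'i' or 'o' change the last vowel to 'u'.
So fodtub → zufodtubum.

zufodtubum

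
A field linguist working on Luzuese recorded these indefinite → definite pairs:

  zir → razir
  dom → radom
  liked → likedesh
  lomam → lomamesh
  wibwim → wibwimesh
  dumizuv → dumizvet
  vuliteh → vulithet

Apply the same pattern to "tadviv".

"tadviv" has 2 vowels. The stems with 2 vowels (liked → likedesh, lomam → lomamesh, wibwim → wibwimesh) add -esh.
The other patterns: stems with 1 vowel add the prefix ra-; stems with 3 vowels delete the last vowel and add -et.
So tadviv → tadvivesh.

tadvivesh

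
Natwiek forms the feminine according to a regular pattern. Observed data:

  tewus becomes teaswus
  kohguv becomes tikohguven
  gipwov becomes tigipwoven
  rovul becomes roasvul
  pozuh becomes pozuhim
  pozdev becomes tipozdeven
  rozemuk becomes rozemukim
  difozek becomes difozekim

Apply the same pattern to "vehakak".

vehakakim

"vehakak" ends in -k. The stems ending in -k (difozek → difozekim, rozemuk → rozemukim) add -im.
The other patterns: stems ending in -v add ti- … -en around the stem; stems ending in -l or -s insert -as- after the first vowel.
So vehakak → vehakakim.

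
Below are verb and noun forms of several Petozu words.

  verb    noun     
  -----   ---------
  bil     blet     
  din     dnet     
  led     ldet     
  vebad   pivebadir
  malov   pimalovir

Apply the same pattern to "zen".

znet

led and vebad both end in -d yet inflect differently (ldet, pivebadir), so the final letter is not what conditions the rule; the number of vowels is.
"zen" has 1 vowel. The stems with 1 vowel (din → dnet, bil → blet, led → ldet) delete the last vowel and add -et.
The other pattern: stems with 2 vowels add pi- … -ir around the stem.
So zen → znet.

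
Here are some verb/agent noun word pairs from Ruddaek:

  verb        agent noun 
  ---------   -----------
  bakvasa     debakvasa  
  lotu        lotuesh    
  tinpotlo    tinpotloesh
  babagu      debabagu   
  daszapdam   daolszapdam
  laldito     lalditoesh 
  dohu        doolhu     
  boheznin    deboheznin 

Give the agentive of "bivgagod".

"bivgagod" begins with b-. The stems beginning with b- (boheznin → deboheznin, bakvasa → debakvasa, babagu → debabagu) add the prefix de-.
The other patterns: stems beginning with l- or t- add -esh; stems beginning with d- insert -ol- after the first vowel.
So bivgagod → debivgagod.

debivgagod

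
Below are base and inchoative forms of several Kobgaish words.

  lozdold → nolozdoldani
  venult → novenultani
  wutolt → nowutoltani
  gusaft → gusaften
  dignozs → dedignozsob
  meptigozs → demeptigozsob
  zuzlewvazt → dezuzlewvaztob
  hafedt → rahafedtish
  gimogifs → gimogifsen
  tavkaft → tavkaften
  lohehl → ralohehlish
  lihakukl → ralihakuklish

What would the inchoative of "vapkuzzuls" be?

novapkuzzulsani

zuzlewvazt and venult both end in -t yet inflect differently (dezuzlewvaztob, novenultani), so the final letter is not what conditions the rule; the second-to-last letter is.
"vapkuzzuls" has second-to-last letter 'l'. The stems whose second-to-last letter is 'l' (venult → novenultani, wutolt → nowutoltani, lozdold → nolozdoldani) add no- … -ani around the stem.
The other patterns: stems whose second-to-last letter is 'z' add de- … -ob around the stem; stems whose second-to-last letter is 'f' add -en; stems whose second-to-last letter is 'd', 'h' or 'k' add ra- … -ish around the stem.
So vapkuzzuls → novapkuzzulsani.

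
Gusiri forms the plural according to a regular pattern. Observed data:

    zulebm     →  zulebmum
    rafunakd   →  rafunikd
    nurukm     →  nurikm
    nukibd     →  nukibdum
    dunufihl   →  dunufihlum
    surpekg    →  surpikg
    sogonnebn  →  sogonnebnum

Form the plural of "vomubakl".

vomubikl

nurukm and zulebm both end in -m yet inflect differently (nurikm, zulebmum), so the final letter is not what conditions the rule; the second-to-last letter is.
"vomubakl" has second-to-last letter 'k'. The stems whose second-to-last letter is 'k' (nurukm → nurikm, surpekg → surpikg, rafunakd → rafunikd) change the last vowel to 'i'.
The other pattern: stems whose second-to-last letter is 'b' or 'h' add -um.
So vomubakl → vomubikl.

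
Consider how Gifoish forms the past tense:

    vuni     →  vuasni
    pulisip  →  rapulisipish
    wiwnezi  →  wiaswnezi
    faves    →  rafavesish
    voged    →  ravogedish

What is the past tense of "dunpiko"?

duasnpiko

"dunpiko" ends in a vowel. The stems ending in a vowel (wiwnezi → wiaswnezi, vuni → vuasni) insert -as- after the first vowel.
So dunpiko → duasnpiko.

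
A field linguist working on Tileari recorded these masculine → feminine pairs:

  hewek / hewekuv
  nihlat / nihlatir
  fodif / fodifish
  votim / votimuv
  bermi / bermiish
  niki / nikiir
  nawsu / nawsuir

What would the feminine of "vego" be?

vegouv

"vego" begins with v-. The one such stem in the data (votim → votimuv) adds -uv, so the same rule applies.
The other patterns: stems beginning with n- add -ir; stems beginning with b- or f- add -ish.
So vego → vegouv.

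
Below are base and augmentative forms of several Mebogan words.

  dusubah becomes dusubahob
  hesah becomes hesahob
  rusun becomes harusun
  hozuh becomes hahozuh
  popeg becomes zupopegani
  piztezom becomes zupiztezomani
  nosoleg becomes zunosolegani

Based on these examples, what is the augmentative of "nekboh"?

zunekbohani

"nekboh" has last vowel 'o'. The one such stem in the data (piztezom → zupiztezomani) adds zu- … -ani around the stem, so the same rule applies.
So nekboh → zunekbohani.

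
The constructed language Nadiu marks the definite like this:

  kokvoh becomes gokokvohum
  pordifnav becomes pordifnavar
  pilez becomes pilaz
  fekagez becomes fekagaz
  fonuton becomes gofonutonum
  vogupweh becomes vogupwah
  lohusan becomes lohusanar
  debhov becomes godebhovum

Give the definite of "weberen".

lohusan and fonuton both end in -n yet inflect differently (lohusanar, gofonutonum), so the final letter is not what conditions the rule; the last vowel is.
"weberen" has last vowel 'e'. The stems whose last vowel is 'e' (fekagez → fekagaz, vogupweh → vogupwah, pilez → pilaz) change the last vowel to 'a'.
So weberen → weberan.

weberan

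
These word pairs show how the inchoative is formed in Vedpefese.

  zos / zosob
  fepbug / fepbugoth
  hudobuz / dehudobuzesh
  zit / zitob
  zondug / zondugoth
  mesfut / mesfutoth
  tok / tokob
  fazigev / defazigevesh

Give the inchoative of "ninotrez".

deninotrezesh

"ninotrez" has 3 vowels. The stems with 3 vowels (fazigev → defazigevesh, hudobuz → dehudobuzesh) add de- … -esh around the stem.
The other patterns: stems with 1 vowel add -ob; stems with 2 vowels add -oth.
So ninotrez → deninotrezesh.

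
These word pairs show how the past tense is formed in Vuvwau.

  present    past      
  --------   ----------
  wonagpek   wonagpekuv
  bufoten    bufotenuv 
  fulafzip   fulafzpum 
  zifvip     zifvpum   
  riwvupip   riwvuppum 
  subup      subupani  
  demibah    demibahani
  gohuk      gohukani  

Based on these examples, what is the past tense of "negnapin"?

fulafzip and subup both end in -p yet inflect differently (fulafzpum, subupani), so the final letter is not what conditions the rule; the last vowel is.
"negnapin" has last vowel 'i'. The stems whose last vowel is 'i' (fulafzip → fulafzpum, zifvip → zifvpum, riwvupip → riwvuppum) delete the last vowel and add -um.
The other patterns: stems whose last vowel is 'e' add -uv; stems whose last vowel is 'a' or 'u' add -ani.
So negnapin → negnapnum.

negnapnum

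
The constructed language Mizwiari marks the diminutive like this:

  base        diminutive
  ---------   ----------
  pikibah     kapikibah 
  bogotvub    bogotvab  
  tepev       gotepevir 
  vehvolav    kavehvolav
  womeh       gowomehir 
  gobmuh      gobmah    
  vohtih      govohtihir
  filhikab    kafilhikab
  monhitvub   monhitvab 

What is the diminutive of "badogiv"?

bogotvub and filhikab both end in -b yet inflect differently (bogotvab, kafilhikab), so the final letter is not what conditions the rule; the last vowel is.
"badogiv" has last vowel 'i'. The one such stem in the data (vohtih → govohtihir) adds go- … -ir around the stem, so the same rule applies.
The other patterns: stems whose last vowel is 'u' change the last vowel to 'a'; stems whose last vowel is 'a' add the prefix ka-.
So badogiv → gobadogivir.

gobadogivir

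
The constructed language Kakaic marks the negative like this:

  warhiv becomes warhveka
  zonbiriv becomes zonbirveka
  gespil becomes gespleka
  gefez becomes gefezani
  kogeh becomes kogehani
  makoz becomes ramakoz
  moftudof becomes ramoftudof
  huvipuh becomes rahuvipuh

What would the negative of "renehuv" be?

rarenehuv

gefez and makoz both end in -z yet inflect differently (gefezani, ramakoz), so the final letter is not what conditions the rule; the last vowel is.
"renehuv" has last vowel 'u'. The one such stem in the data (huvipuh → rahuvipuh) adds the prefix ra-, so the same rule applies.
So renehuv → rarenehuv.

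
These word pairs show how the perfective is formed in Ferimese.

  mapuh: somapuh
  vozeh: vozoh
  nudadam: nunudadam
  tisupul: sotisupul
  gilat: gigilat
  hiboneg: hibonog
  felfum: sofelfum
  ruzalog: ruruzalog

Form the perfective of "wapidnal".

wawapidnal

"wapidnal" has last vowel 'a'. The stems whose last vowel is 'a' (gilat → gigilat, nudadam → nunudadam) repeat the first consonant+vowel as a prefix.
The other patterns: stems whose last vowel is 'e' change the last vowel to 'o'; stems whose last vowel is 'u' add the prefix so-.
So wapidnal → wawapidnal.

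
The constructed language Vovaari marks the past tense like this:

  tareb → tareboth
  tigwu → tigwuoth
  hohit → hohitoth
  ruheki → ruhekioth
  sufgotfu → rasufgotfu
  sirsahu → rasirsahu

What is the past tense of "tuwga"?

tuwgaoth

sirsahu and tigwu both end in -u yet inflect differently (rasirsahu, tigwuoth), so the final letter is not what conditions the rule; the first letter is.
"tuwga" begins with t-. The stems beginning with t- (tareb → tareboth, tigwu → tigwuoth) add -oth.
So tuwga → tuwgaoth.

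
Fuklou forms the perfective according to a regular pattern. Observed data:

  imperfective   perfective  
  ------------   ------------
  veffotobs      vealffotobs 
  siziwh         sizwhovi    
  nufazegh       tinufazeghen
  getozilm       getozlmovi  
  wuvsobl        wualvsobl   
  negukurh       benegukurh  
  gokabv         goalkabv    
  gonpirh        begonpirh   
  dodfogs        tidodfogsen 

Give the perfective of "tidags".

gonpirh and nufazegh both end in -h yet inflect differently (begonpirh, tinufazeghen), so the final letter is not what conditions the rule; the second-to-last letter is.
"tidags" has second-to-last letter 'g'. The stems whose second-to-last letter is 'g' (nufazegh → tinufazeghen, dodfogs → tidodfogsen) add ti- … -en around the stem.
So tidags → titidagsen.

titidagsen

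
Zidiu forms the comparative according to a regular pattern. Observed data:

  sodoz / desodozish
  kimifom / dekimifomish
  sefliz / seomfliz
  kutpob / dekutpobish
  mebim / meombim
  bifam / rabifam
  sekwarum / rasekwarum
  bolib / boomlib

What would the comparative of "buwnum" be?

rabuwnum

"buwnum" has last vowel 'u'. The one such stem in the data (sekwarum → rasekwarum) adds the prefix ra-, so the same rule applies.
The other patterns: stems whose last vowel is 'o' add de- … -ish around the stem; stems whose last vowel is 'i' insert -om- after the first vowel.
So buwnum → rabuwnum.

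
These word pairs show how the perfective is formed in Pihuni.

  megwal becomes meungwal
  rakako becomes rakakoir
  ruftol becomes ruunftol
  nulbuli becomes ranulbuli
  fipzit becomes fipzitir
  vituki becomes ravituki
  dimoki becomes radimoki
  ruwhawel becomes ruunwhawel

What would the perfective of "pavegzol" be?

"pavegzol" ends in -l. The stems ending in -l (ruwhawel → ruunwhawel, ruftol → ruunftol, megwal → meungwal) insert -un- after the first vowel.
So pavegzol → paunvegzol.

paunvegzol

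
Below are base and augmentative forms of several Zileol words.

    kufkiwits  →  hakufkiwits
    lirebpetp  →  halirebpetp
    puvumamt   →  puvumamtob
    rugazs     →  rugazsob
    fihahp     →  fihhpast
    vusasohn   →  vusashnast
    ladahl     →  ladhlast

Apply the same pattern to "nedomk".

"nedomk" has second-to-last letter 'm'. The one such stem in the data (puvumamt → puvumamtob) adds -ob, so the same rule applies.
So nedomk → nedomkob.

nedomkob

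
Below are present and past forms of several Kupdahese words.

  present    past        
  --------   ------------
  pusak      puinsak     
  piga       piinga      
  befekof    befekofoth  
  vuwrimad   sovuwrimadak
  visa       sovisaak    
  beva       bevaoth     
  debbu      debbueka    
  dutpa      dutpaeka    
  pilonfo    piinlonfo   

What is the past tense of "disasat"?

disasateka

"disasat" begins with d-. The stems beginning with d- (dutpa → dutpaeka, debbu → debbueka) add -eka.
So disasat → disasateka.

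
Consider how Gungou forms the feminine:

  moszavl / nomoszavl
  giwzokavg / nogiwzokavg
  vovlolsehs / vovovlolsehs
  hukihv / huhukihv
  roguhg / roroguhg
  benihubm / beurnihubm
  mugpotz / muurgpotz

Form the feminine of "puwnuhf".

pupuwnuhf

giwzokavg and roguhg both end in -g yet inflect differently (nogiwzokavg, roroguhg), so the final letter is not what conditions the rule; the second-to-last letter is.
"puwnuhf" has second-to-last letter 'h'. The stems whose second-to-last letter is 'h' (vovlolsehs → vovovlolsehs, hukihv → huhukihv, roguhg → roroguhg) repeat the first consonant+vowel as a prefix.
So puwnuhf → pupuwnuhf.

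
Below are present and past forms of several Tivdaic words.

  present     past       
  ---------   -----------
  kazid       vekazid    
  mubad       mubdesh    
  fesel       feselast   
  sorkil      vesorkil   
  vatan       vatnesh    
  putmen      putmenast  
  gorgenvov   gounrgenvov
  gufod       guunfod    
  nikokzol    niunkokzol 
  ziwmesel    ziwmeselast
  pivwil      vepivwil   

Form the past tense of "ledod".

leundod

"ledod" has last vowel 'o'. The stems whose last vowel is 'o' (gufod → guunfod, gorgenvov → gounrgenvov, nikokzol → niunkokzol) insert -un- after the first vowel.
So ledod → leundod.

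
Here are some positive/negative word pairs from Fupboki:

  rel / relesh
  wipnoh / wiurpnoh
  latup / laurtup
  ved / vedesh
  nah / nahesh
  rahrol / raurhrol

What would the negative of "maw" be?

mawesh

wipnoh and nah both end in -h yet inflect differently (wiurpnoh, nahesh), so the final letter is not what conditions the rule; the number of vowels is.
"maw" has 1 vowel. The stems with 1 vowel (nah → nahesh, rel → relesh, ved → vedesh) add -esh.
The other pattern: stems with 2 vowels insert -ur- after the first vowel.
So maw → mawesh.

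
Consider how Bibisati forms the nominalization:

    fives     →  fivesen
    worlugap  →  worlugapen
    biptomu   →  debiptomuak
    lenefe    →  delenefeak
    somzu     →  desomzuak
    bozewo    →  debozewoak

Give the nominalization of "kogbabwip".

kogbabwipen

"kogbabwip" ends in a consonant. The stems ending in a consonant (fives → fivesen, worlugap → worlugapen) add -en.
The other pattern: stems ending in a vowel add de- … -ak around the stem.
So kogbabwip → kogbabwipen.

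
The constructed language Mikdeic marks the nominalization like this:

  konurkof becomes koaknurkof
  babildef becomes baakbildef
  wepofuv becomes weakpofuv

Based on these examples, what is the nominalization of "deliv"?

deakliv

Every pair shown (konurkof → koaknurkof, babildef → baakbildef, wepofuv → weakpofuv) follows the same rule: insert -ak- after the first vowel.
So deliv → deakliv.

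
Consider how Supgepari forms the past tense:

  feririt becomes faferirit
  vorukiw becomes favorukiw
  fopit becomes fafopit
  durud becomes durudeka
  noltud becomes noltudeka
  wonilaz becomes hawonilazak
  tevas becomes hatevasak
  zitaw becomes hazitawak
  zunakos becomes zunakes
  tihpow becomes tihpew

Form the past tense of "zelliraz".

"zelliraz" has last vowel 'a'. The stems whose last vowel is 'a' (wonilaz → hawonilazak, tevas → hatevasak, zitaw → hazitawak) add ha- … -ak around the stem.
The other patterns: stems whose last vowel is 'i' add the prefix fa-; stems whose last vowel is 'u' add -eka; stems whose last vowel is 'o' change the last vowel to 'e'.
So zelliraz → hazellirazak.

hazellirazak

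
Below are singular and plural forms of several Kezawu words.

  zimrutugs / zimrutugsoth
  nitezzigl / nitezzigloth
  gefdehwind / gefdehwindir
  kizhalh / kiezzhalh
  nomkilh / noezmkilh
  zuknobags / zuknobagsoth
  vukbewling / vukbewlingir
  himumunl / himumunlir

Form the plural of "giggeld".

nitezzigl and himumunl both end in -l yet inflect differently (nitezzigloth, himumunlir), so the final letter is not what conditions the rule; the second-to-last letter is.
"giggeld" has second-to-last letter 'l'. The stems whose second-to-last letter is 'l' (nomkilh → noezmkilh, kizhalh → kiezzhalh) insert -ez- after the first vowel.
So giggeld → giezggeld.

giezggeld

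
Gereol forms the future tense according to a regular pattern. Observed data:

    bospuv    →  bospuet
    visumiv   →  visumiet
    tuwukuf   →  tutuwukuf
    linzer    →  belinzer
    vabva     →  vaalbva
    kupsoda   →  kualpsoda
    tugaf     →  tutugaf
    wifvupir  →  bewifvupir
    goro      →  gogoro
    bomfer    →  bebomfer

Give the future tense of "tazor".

betazor

"tazor" ends in -r. The stems ending in -r (bomfer → bebomfer, linzer → belinzer, wifvupir → bewifvupir) add the prefix be-.
So tazor → betazor.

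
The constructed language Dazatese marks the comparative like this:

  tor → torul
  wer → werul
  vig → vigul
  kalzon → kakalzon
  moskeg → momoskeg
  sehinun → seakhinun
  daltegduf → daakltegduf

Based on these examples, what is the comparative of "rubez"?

rurubez

"rubez" has 2 vowels. The stems with 2 vowels (kalzon → kakalzon, moskeg → momoskeg) repeat the first consonant+vowel as a prefix.
So rubez → rurubez.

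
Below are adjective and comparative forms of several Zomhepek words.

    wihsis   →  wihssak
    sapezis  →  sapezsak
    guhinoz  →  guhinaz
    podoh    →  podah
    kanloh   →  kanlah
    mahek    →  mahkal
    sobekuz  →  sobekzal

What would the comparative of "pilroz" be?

"pilroz" has last vowel 'o'. The stems whose last vowel is 'o' (guhinoz → guhinaz, podoh → podah, kanloh → kanlah) change the last vowel to 'a'.
The other patterns: stems whose last vowel is 'i' delete the last vowel and add -ak; stems whose last vowel is 'e' or 'u' delete the last vowel and add -al.
So pilroz → pilraz.

pilraz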